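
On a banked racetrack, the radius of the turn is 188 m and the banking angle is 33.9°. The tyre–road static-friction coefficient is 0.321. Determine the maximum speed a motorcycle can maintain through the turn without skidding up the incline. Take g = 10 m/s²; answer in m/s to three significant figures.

48.8 m/s

At the maximum speed, friction acts down the slope at its limiting value f = μN. Radially (horizontal, toward centre): N sinθ + μN cosθ = mv²/r. Vertically: N cosθ − μN sinθ = mg.
Dividing: v² = r g (sinθ + μcosθ)/(cosθ − μsinθ).
sinθ + μcosθ = 0.5577 + 0.321×0.8300 = 0.8242; cosθ − μsinθ = 0.8300 − 0.321×0.5577 = 0.6510.
v² = 188 × 10.0 × 0.8242/0.6510 = 2380 m²/s², so v = 48.79 m/s.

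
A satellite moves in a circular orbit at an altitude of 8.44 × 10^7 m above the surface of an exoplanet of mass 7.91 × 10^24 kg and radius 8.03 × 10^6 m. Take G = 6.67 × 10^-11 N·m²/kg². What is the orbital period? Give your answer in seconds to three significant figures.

243000 s

r = R + h = 8.03 × 10^6 + 8.44 × 10^7 = 9.243 × 10^7 m. Gravity provides the centripetal force: G M m / r² = m v² / r ⇒ v = √(GM/r) = 2389 m/s.
T = 2πr/v = 2π × 9.243 × 10^7 / 2389 = 243100 s.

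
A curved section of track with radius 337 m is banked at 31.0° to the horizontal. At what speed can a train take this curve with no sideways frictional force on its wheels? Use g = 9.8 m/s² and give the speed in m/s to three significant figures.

On a frictionless banked curve, N sinθ = mv²/r and N cosθ = mg, so tanθ = v²/(rg).
v = √(r g tanθ) = √(337 × 9.8 × tan 31.0°) = √(337 × 9.8 × 0.6009) = √1984 = 44.55 m/s.

44.5 m/s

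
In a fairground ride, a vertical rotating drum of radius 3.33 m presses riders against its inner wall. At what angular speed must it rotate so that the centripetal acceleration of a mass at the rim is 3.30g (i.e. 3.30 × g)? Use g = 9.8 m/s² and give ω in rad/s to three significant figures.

Centripetal acceleration a_c = ω²r. Setting ω²r = 3.30g:
ω = √(3.30g / r) = √(3.30 × 9.8 / 3.33) = √9.712 = 3.116 rad/s.

3.12 rad/s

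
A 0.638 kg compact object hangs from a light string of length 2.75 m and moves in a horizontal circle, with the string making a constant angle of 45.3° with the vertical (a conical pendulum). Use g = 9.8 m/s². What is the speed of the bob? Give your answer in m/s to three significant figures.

The radius of the circle is r = L sinθ = 2.75 × sin 45.3° = 1.955 m.
Horizontally T sinθ = mv²/r and vertically T cosθ = mg, so tanθ = v²/(rg).
v = √(r g tanθ) = √(1.955 × 9.8 × 1.011) = √19.36 = 4.400 m/s.

4.40 m/s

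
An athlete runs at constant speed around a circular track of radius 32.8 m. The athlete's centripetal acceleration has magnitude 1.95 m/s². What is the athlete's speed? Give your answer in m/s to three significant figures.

a_c = v²/r ⇒ v = √(a_c · r) = √(1.95 × 32.8) = √63.96 = 7.997 m/s.

8.00 m/s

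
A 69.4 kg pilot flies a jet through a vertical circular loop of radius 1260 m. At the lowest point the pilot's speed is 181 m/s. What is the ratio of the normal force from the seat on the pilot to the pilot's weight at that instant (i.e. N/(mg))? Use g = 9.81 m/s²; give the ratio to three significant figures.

At the bottom, N − mg = mv²/r, so N = m(v²/r + g) and N/(mg) = v²/(rg) + 1 = (181)²/(1260 × 9.81) + 1 = 2.650 + 1 = 3.650.

3.65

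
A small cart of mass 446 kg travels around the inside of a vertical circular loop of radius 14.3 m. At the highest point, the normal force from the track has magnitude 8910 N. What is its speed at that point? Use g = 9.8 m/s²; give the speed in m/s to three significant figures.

At the top, N + mg = mv²/r, so v = √(r(N/m + g)) = √(14.3 × (8910/446 + 9.8)) = √(14.3 × 29.78) = √425.8 = 20.64 m/s.

20.6 m/s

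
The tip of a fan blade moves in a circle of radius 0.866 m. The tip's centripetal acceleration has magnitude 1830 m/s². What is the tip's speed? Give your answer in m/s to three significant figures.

39.8 m/s

a_c = v²/r ⇒ v = √(a_c · r) = √(1830 × 0.866) = √1585 = 39.81 m/s.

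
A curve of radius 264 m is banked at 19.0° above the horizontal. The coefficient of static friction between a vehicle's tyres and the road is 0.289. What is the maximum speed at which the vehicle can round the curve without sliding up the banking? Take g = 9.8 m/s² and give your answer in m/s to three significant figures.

At the maximum speed, friction acts down the slope at its limiting value f = μN. Radially (horizontal, toward centre): N sinθ + μN cosθ = mv²/r. Vertically: N cosθ − μN sinθ = mg.
Dividing: v² = r g (sinθ + μcosθ)/(cosθ − μsinθ).
sinθ + μcosθ = 0.3256 + 0.289×0.9455 = 0.5988; cosθ − μsinθ = 0.9455 − 0.289×0.3256 = 0.8514.
v² = 264 × 9.8 × 0.5988/0.8514 = 1820 m²/s², so v = 42.66 m/s.

42.7 m/s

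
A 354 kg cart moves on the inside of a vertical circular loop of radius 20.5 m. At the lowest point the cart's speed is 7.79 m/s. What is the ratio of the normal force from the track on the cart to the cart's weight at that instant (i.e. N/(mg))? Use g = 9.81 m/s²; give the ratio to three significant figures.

At the bottom, N − mg = mv²/r, so N = m(v²/r + g) and N/(mg) = v²/(rg) + 1 = (7.79)²/(20.5 × 9.81) + 1 = 0.3018 + 1 = 1.302.

1.30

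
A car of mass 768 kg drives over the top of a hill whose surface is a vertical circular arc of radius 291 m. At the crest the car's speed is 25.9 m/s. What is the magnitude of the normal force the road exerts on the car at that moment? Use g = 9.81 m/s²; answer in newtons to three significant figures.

At the crest the centripetal acceleration points downward (toward the centre of the arc), so mg − N = mv²/r.
N = m(g − v²/r) = 768 × (9.81 − (25.9)²/291) = 768 × (9.81 − 2.305) = 768 × 7.505 = 5764 N.

5760 N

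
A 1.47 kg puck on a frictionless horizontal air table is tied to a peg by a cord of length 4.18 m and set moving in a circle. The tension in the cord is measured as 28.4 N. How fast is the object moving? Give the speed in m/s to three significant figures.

T = m v²/r ⇒ v = √(T r / m) = √(28.4 × 4.18 / 1.47) = √80.76 = 8.986 m/s.

8.99 m/s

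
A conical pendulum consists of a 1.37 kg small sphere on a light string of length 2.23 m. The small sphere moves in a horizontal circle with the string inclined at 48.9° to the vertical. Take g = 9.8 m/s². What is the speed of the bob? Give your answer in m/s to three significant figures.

The radius of the circle is r = L sinθ = 2.23 × sin 48.9° = 1.680 m.
Horizontally T sinθ = mv²/r and vertically T cosθ = mg, so tanθ = v²/(rg).
v = √(r g tanθ) = √(1.680 × 9.8 × 1.146) = √18.88 = 4.345 m/s.

4.34 m/s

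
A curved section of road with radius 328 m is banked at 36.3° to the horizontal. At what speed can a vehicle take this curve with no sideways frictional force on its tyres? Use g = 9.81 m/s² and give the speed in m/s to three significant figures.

48.6 m/s

On a frictionless banked curve, N sinθ = mv²/r and N cosθ = mg, so tanθ = v²/(rg).
v = √(r g tanθ) = √(328 × 9.81 × tan 36.3°) = √(328 × 9.81 × 0.7346) = √2364 = 48.62 m/s.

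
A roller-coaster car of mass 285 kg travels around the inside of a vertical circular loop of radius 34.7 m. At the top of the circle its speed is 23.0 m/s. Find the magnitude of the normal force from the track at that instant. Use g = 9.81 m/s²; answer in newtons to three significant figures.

At the top, both N and the weight mg point inward (toward the centre), so N + mg = mv²/r.
N = m(v²/r − g) = 285 × ((23.0)²/34.7 − 9.81) = 285 × (15.24 − 9.81) = 285 × 5.435 = 1549 N.

1550 N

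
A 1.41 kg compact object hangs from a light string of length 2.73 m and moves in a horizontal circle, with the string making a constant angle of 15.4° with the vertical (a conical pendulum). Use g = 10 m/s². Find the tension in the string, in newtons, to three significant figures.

Vertically the bob has no acceleration, so T cosθ = mg.
T = mg/cosθ = 1.41 × 10.0 / cos 15.4° = 14.10/0.9641 = 14.63 N.

14.6 N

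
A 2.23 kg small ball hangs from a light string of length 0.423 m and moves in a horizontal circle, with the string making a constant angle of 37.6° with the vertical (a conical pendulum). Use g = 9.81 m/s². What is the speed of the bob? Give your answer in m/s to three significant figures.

The radius of the circle is r = L sinθ = 0.423 × sin 37.6° = 0.2581 m.
Horizontally T sinθ = mv²/r and vertically T cosθ = mg, so tanθ = v²/(rg).
v = √(r g tanθ) = √(0.2581 × 9.81 × 0.7701) = √1.950 = 1.396 m/s.

1.40 m/s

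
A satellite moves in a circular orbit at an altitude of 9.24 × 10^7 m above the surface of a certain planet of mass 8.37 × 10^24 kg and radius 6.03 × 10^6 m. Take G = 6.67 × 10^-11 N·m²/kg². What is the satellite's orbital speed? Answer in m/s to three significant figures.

Orbital radius r = R + h = 6.03 × 10^6 + 9.24 × 10^7 = 9.843 × 10^7 m.
Gravity supplies the centripetal force: G M m / r² = m v² / r, so v = √(GM/r).
v = √(6.67 × 10^-11 × 8.37 × 10^24 / 9.843 × 10^7) = √(5.672 × 10^6) = 2382 m/s.

2380 m/s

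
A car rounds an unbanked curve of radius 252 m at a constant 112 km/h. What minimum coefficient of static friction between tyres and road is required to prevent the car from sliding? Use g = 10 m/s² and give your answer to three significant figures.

v = 112/3.6 = 31.11 m/s.
Friction provides the centripetal force: μ_s m g = m v²/r, so μ_s = v²/(g r) = (31.11)²/(10.0 × 252) = 967.9/2520 = 0.3841.

0.384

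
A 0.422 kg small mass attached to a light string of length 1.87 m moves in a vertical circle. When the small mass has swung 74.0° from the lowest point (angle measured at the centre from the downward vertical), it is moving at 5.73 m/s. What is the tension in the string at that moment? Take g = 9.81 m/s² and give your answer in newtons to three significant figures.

8.55 N

Take the radial direction toward the centre of the circle as positive. The component of the weight along the string toward the centre is −mg cos φ (φ measured from the bottom), so Newton's second law along the string gives T − mg cos φ = m v²/r.
cos 74.0° = 0.2756, so T = m(v²/r + g cos φ) = 0.422 × ((5.73)²/1.87 + 9.81 × 0.2756) = 0.422 × (17.56 + (2.704)) = 0.422 × 20.26 = 8.550 N.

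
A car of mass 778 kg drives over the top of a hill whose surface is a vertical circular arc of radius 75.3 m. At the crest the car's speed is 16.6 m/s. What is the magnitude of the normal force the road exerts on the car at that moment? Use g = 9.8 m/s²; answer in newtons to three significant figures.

At the crest the centripetal acceleration points downward (toward the centre of the arc), so mg − N = mv²/r.
N = m(g − v²/r) = 778 × (9.8 − (16.6)²/75.3) = 778 × (9.8 − 3.659) = 778 × 6.141 = 4777 N.

4780 N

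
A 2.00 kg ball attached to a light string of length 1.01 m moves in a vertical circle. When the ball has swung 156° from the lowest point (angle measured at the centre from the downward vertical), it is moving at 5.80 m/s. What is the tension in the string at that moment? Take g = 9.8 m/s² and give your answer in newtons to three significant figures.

48.7 N

Take the radial direction toward the centre of the circle as positive. The component of the weight along the string toward the centre is −mg cos φ (φ measured from the bottom), so Newton's second law along the string gives T − mg cos φ = m v²/r.
cos 156° = -0.9135, so T = m(v²/r + g cos φ) = 2.00 × ((5.80)²/1.01 + 9.8 × -0.9135) = 2.00 × (33.31 + (-8.953)) = 2.00 × 24.35 = 48.71 N.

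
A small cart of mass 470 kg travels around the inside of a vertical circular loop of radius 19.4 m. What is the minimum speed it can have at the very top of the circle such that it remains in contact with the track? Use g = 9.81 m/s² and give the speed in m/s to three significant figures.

At the top, both weight mg and N point toward the centre: N + mg = mv²/r.
At minimum speed N → 0, so mg = mv_min²/r ⇒ v_min = √(g r) = √(9.81 × 19.4) = 13.80 m/s.

13.8 m/s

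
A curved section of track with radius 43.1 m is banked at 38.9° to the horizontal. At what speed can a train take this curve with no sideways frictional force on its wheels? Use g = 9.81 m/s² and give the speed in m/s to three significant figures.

On a frictionless banked curve, N sinθ = mv²/r and N cosθ = mg, so tanθ = v²/(rg).
v = √(r g tanθ) = √(43.1 × 9.81 × tan 38.9°) = √(43.1 × 9.81 × 0.8069) = √341.2 = 18.47 m/s.

18.5 m/s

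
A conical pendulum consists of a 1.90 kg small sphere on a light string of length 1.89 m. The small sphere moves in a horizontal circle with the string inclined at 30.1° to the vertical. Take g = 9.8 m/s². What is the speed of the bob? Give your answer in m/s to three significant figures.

2.32 m/s

The radius of the circle is r = L sinθ = 1.89 × sin 30.1° = 0.9479 m.
Horizontally T sinθ = mv²/r and vertically T cosθ = mg, so tanθ = v²/(rg).
v = √(r g tanθ) = √(0.9479 × 9.8 × 0.5797) = √5.385 = 2.320 m/s.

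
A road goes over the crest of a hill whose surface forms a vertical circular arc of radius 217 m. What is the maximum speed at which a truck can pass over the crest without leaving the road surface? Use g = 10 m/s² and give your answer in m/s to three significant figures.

46.6 m/s

At the crest the centre of the circle is below the truck, so the net downward (centripetal) force is mg − N = mv²/r.
The truck leaves the road when N → 0, giving v_max = √(g r) = √(10.0 × 217) = 46.58 m/s.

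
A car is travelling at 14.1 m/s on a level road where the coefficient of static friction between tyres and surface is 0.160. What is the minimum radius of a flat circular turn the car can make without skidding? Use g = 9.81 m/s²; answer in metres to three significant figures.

At the limit, μ_s m g = m v²/r, so r_min = v²/(μ_s g) = (14.1)²/(0.160 × 9.81) = 198.8/1.570 = 126.7 m.

127 m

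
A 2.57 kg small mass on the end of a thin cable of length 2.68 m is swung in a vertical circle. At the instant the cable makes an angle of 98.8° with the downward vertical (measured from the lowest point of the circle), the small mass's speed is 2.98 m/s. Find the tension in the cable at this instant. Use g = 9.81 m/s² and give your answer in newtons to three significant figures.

Take the radial direction toward the centre of the circle as positive. The component of the weight along the string toward the centre is −mg cos φ (φ measured from the bottom), so Newton's second law along the string gives T − mg cos φ = m v²/r.
cos 98.8° = -0.1530, so T = m(v²/r + g cos φ) = 2.57 × ((2.98)²/2.68 + 9.81 × -0.1530) = 2.57 × (3.314 + (-1.501)) = 2.57 × 1.813 = 4.659 N.

4.66 N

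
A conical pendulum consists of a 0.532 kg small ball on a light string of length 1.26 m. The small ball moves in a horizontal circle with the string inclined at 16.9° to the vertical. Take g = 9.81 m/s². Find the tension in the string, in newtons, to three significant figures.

Vertically the bob has no acceleration, so T cosθ = mg.
T = mg/cosθ = 0.532 × 9.81 / cos 16.9° = 5.219/0.9568 = 5.454 N.

5.45 N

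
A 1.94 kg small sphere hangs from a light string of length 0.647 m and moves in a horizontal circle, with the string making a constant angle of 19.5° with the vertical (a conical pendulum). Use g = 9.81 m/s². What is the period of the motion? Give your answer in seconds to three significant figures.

1.57 s

r = L sinθ = 0.2160 m. From T sinθ = mω²r and T cosθ = mg: tanθ = ω²r/g, so ω² = g tanθ / r = g/(L cosθ).
ω = √(g/(L cosθ)) = √(9.81/(0.647 × 0.9426)) = √16.08 = 4.011 rad/s.
Period = 2π/ω = 1.567 s.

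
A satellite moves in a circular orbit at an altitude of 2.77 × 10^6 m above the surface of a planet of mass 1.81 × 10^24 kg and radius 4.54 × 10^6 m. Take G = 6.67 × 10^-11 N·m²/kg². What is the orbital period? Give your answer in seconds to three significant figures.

11300 s

r = R + h = 4.54 × 10^6 + 2.77 × 10^6 = 7.310 × 10^6 m. Gravity provides the centripetal force: G M m / r² = m v² / r ⇒ v = √(GM/r) = 4064 m/s.
T = 2πr/v = 2π × 7.310 × 10^6 / 4064 = 11300 s.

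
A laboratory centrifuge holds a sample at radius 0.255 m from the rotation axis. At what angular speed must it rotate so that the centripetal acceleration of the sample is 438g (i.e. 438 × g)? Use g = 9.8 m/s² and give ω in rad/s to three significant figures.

Centripetal acceleration a_c = ω²r. Setting ω²r = 438g:
ω = √(438g / r) = √(438 × 9.8 / 0.255) = √16830 = 129.7 rad/s.

130 rad/s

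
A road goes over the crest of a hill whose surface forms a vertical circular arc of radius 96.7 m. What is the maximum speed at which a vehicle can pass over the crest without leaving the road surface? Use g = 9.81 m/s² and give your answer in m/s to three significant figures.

30.8 m/s

At the crest the centre of the circle is below the vehicle, so the net downward (centripetal) force is mg − N = mv²/r.
The vehicle leaves the road when N → 0, giving v_max = √(g r) = √(9.81 × 96.7) = 30.80 m/s.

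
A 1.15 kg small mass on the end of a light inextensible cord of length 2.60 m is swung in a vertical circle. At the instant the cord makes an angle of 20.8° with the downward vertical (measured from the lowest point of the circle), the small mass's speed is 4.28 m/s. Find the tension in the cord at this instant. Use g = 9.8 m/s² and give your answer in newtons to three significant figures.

18.6 N

Take the radial direction toward the centre of the circle as positive. The component of the weight along the string toward the centre is −mg cos φ (φ measured from the bottom), so Newton's second law along the string gives T − mg cos φ = m v²/r.
cos 20.8° = 0.9348, so T = m(v²/r + g cos φ) = 1.15 × ((4.28)²/2.60 + 9.8 × 0.9348) = 1.15 × (7.046 + (9.161)) = 1.15 × 16.21 = 18.64 N.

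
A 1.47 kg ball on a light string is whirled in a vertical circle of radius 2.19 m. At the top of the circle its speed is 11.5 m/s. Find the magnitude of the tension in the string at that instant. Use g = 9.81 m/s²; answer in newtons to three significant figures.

74.3 N

At the top, both T and the weight mg point inward (toward the centre), so T + mg = mv²/r.
T = m(v²/r − g) = 1.47 × ((11.5)²/2.19 − 9.81) = 1.47 × (60.39 − 9.81) = 1.47 × 50.58 = 74.35 N.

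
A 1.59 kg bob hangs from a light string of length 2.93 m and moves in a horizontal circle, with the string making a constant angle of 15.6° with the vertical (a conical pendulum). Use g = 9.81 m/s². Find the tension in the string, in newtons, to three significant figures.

Vertically the bob has no acceleration, so T cosθ = mg.
T = mg/cosθ = 1.59 × 9.81 / cos 15.6° = 15.60/0.9632 = 16.19 N.

16.2 N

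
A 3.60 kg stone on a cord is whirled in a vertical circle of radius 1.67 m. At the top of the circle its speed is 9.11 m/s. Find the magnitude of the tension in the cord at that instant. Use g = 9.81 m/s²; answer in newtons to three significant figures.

At the top, both T and the weight mg point inward (toward the centre), so T + mg = mv²/r.
T = m(v²/r − g) = 3.60 × ((9.11)²/1.67 − 9.81) = 3.60 × (49.70 − 9.81) = 3.60 × 39.89 = 143.6 N.

144 N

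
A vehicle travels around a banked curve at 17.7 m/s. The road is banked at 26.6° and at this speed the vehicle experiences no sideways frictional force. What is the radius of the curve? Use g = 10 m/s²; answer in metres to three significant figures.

Frictionless banking: tanθ = v²/(rg), so r = v²/(g tanθ).
r = (17.7)²/(10.0 × tan 26.6°) = 313.3/(10.0 × 0.5008) = 313.3/5.008 = 62.56 m.

62.6 m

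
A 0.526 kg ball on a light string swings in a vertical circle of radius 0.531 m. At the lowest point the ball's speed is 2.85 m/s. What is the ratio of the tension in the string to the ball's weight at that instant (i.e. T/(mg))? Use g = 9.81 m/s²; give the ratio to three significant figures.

At the bottom, T − mg = mv²/r, so T = m(v²/r + g) and T/(mg) = v²/(rg) + 1 = (2.85)²/(0.531 × 9.81) + 1 = 1.559 + 1 = 2.559.

2.56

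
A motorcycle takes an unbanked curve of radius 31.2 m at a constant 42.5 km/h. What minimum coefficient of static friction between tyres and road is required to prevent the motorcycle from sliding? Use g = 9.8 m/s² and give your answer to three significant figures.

0.456

v = 42.5/3.6 = 11.81 m/s.
Friction provides the centripetal force: μ_s m g = m v²/r, so μ_s = v²/(g r) = (11.81)²/(9.8 × 31.2) = 139.4/305.8 = 0.4558.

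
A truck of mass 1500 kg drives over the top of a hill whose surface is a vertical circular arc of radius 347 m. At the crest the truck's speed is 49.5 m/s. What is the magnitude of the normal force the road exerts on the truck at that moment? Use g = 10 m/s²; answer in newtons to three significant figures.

At the crest the centripetal acceleration points downward (toward the centre of the arc), so mg − N = mv²/r.
N = m(g − v²/r) = 1500 × (10.0 − (49.5)²/347) = 1500 × (10.0 − 7.061) = 1500 × 2.939 = 4408 N.

4410 N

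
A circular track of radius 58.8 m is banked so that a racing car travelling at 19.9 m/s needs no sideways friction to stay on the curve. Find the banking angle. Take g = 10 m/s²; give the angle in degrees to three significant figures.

For a frictionless banked turn: horizontally N sinθ = mv²/r and vertically N cosθ = mg.
Dividing: tanθ = v²/(r g) = (19.9)²/(58.8 × 10.0) = 396.0/588.0 = 0.6735.
θ = arctan(0.6735) = 33.96°.

34.0°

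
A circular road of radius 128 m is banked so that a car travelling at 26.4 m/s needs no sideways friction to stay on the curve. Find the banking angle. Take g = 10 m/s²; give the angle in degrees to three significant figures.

28.6°

With no friction, the horizontal component of the normal force provides the centripetal force: N sinθ = mv²/r, while N cosθ = mg vertically.
Dividing: tanθ = v²/(r g) = (26.4)²/(128 × 10.0) = 697.0/1280 = 0.5445.
θ = arctan(0.5445) = 28.57°.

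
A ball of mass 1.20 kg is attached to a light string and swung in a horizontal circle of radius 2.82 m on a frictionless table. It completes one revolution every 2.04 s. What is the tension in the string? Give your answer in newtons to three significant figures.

v = 2πr/T = 2π × 2.82/2.04 = 8.686 m/s.
The tension is the only horizontal force, so it supplies the full centripetal force: T = m v²/r = 1.20 × (8.686)²/2.82 = 1.20 × 75.44/2.82 = 32.10 N.

32.1 N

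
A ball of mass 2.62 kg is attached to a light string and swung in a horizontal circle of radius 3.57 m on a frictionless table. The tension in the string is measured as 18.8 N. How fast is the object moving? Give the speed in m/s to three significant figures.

5.06 m/s

T = m v²/r ⇒ v = √(T r / m) = √(18.8 × 3.57 / 2.62) = √25.62 = 5.061 m/s.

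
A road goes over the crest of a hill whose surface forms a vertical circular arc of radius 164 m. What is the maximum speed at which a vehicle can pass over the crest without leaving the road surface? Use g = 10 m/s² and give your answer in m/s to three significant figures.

40.5 m/s

At the crest the centre of the circle is below the vehicle, so the net downward (centripetal) force is mg − N = mv²/r.
The vehicle leaves the road when N → 0, giving v_max = √(g r) = √(10.0 × 164) = 40.50 m/s.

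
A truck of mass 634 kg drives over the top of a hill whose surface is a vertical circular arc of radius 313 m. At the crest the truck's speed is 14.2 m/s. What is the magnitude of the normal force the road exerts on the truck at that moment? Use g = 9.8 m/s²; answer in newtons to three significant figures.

At the crest the centripetal acceleration points downward (toward the centre of the arc), so mg − N = mv²/r.
N = m(g − v²/r) = 634 × (9.8 − (14.2)²/313) = 634 × (9.8 − 0.6442) = 634 × 9.156 = 5805 N.

5800 N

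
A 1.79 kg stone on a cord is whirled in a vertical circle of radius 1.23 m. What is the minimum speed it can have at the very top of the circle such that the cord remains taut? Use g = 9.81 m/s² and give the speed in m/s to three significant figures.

At the top, both weight mg and T point toward the centre: T + mg = mv²/r.
At minimum speed T → 0, so mg = mv_min²/r ⇒ v_min = √(g r) = √(9.81 × 1.23) = 3.474 m/s.

3.47 m/s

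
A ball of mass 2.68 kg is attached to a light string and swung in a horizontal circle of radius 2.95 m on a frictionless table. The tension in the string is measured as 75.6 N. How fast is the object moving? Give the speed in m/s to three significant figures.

T = m v²/r ⇒ v = √(T r / m) = √(75.6 × 2.95 / 2.68) = √83.22 = 9.122 m/s.

9.12 m/s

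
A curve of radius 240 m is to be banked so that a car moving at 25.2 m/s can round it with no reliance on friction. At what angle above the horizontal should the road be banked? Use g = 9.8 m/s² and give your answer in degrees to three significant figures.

15.1°

For a frictionless banked turn: horizontally N sinθ = mv²/r and vertically N cosθ = mg.
Dividing: tanθ = v²/(r g) = (25.2)²/(240 × 9.8) = 635.0/2352 = 0.2700.
θ = arctan(0.2700) = 15.11°.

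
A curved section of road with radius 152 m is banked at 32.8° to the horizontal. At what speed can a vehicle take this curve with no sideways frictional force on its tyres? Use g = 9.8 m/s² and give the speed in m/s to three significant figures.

31.0 m/s

On a frictionless banked curve, N sinθ = mv²/r and N cosθ = mg, so tanθ = v²/(rg).
v = √(r g tanθ) = √(152 × 9.8 × tan 32.8°) = √(152 × 9.8 × 0.6445) = √960.0 = 30.98 m/s.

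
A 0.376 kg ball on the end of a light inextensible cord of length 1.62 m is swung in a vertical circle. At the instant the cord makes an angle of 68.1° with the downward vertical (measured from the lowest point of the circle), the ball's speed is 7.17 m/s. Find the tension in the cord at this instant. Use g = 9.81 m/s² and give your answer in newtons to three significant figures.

Take the radial direction toward the centre of the circle as positive. The component of the weight along the string toward the centre is −mg cos φ (φ measured from the bottom), so Newton's second law along the string gives T − mg cos φ = m v²/r.
cos 68.1° = 0.3730, so T = m(v²/r + g cos φ) = 0.376 × ((7.17)²/1.62 + 9.81 × 0.3730) = 0.376 × (31.73 + (3.659)) = 0.376 × 35.39 = 13.31 N.

13.3 N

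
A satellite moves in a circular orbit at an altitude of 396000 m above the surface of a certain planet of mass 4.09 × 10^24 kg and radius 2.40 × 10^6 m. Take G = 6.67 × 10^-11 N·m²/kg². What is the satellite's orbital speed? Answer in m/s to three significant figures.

Orbital radius r = R + h = 2.40 × 10^6 + 396000 = 2.796 × 10^6 m.
Gravity supplies the centripetal force: G M m / r² = m v² / r, so v = √(GM/r).
v = √(6.67 × 10^-11 × 4.09 × 10^24 / 2.796 × 10^6) = √(9.757 × 10^7) = 9878 m/s.

9880 m/s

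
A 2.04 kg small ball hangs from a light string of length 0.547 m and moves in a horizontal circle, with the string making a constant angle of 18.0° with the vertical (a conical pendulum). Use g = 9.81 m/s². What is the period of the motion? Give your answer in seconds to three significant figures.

1.45 s

r = L sinθ = 0.1690 m. From T sinθ = mω²r and T cosθ = mg: tanθ = ω²r/g, so ω² = g tanθ / r = g/(L cosθ).
ω = √(g/(L cosθ)) = √(9.81/(0.547 × 0.9511)) = √18.86 = 4.342 rad/s.
Period = 2π/ω = 1.447 s.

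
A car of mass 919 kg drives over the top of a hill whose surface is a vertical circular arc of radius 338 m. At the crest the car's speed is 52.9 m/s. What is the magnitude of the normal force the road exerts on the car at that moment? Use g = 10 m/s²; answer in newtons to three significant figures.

At the crest the centripetal acceleration points downward (toward the centre of the arc), so mg − N = mv²/r.
N = m(g − v²/r) = 919 × (10.0 − (52.9)²/338) = 919 × (10.0 − 8.279) = 919 × 1.721 = 1581 N.

1580 N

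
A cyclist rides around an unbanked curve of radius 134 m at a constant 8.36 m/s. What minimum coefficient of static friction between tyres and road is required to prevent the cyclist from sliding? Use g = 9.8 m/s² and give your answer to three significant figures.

0.0532

Friction provides the centripetal force: μ_s m g = m v²/r, so μ_s = v²/(g r) = (8.360)²/(9.8 × 134) = 69.89/1313 = 0.05322.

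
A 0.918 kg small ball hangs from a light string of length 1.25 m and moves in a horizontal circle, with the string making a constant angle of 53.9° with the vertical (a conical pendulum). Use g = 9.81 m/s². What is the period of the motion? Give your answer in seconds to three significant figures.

r = L sinθ = 1.010 m. From T sinθ = mω²r and T cosθ = mg: tanθ = ω²r/g, so ω² = g tanθ / r = g/(L cosθ).
ω = √(g/(L cosθ)) = √(9.81/(1.25 × 0.5892)) = √13.32 = 3.650 rad/s.
Period = 2π/ω = 1.722 s.

1.72 s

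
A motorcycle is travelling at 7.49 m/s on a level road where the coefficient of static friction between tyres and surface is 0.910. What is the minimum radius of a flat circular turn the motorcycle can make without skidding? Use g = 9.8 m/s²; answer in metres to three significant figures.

At the limit, μ_s m g = m v²/r, so r_min = v²/(μ_s g) = (7.49)²/(0.910 × 9.8) = 56.10/8.918 = 6.291 m.

6.29 m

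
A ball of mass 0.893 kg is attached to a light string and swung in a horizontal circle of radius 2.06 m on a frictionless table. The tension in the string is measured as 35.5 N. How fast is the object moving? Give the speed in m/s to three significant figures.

9.05 m/s

T = m v²/r ⇒ v = √(T r / m) = √(35.5 × 2.06 / 0.893) = √81.89 = 9.049 m/s.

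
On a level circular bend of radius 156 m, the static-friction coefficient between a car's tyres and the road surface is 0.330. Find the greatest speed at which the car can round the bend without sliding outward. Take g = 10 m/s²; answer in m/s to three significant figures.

The only inward force on a level bend is static friction, so at the limit f_s = μ_s N = μ_s m g = m v²/r.
Mass cancels: v_max = √(μ_s g r) = √(0.330 × 10.0 × 156) = √514.8 = 22.69 m/s.

22.7 m/s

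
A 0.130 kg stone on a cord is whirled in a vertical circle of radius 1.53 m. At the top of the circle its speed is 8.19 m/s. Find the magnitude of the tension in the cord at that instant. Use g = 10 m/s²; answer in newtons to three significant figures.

4.40 N

At the top, both T and the weight mg point inward (toward the centre), so T + mg = mv²/r.
T = m(v²/r − g) = 0.130 × ((8.19)²/1.53 − 10.0) = 0.130 × (43.84 − 10.0) = 0.130 × 33.84 = 4.399 N.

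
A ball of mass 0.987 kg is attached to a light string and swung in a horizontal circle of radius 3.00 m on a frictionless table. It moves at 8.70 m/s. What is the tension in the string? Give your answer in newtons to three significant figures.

The tension is the only horizontal force, so it supplies the full centripetal force: T = m v²/r = 0.987 × (8.700)²/3.00 = 0.987 × 75.69/3.00 = 24.90 N.

24.9 N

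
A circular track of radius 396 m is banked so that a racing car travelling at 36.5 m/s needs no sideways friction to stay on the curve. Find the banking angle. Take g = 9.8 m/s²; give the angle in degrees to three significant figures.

For a frictionless banked turn: horizontally N sinθ = mv²/r and vertically N cosθ = mg.
Dividing: tanθ = v²/(r g) = (36.5)²/(396 × 9.8) = 1332/3881 = 0.3433.
θ = arctan(0.3433) = 18.95°.

18.9°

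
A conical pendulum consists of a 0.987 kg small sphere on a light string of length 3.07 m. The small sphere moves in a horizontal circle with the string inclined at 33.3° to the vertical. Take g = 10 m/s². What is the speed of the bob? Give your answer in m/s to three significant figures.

The radius of the circle is r = L sinθ = 3.07 × sin 33.3° = 1.686 m.
Horizontally T sinθ = mv²/r and vertically T cosθ = mg, so tanθ = v²/(rg).
v = √(r g tanθ) = √(1.686 × 10.0 × 0.6569) = √11.07 = 3.327 m/s.

3.33 m/s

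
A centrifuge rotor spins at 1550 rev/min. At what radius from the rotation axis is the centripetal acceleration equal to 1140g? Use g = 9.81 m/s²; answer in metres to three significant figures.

ω = 1550 rev/min × 2π/60 = 162.3 rad/s.
a_c = ω²r = 1140g ⇒ r = 1140 × 9.81 / (162.3)² = 11180/26350 = 0.4245 m.

0.424 m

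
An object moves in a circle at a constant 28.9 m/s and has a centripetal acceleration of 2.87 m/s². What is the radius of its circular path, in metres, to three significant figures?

a_c = v²/r ⇒ r = v²/a_c = (28.9)²/2.87 = 835.2/2.87 = 291.0 m.

291 m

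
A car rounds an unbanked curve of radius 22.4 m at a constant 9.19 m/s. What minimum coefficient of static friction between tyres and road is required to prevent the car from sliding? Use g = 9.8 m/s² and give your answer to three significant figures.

Friction provides the centripetal force: μ_s m g = m v²/r, so μ_s = v²/(g r) = (9.190)²/(9.8 × 22.4) = 84.46/219.5 = 0.3847.

0.385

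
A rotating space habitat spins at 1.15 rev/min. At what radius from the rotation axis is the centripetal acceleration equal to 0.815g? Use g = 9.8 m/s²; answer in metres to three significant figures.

551 m

ω = 1.15 rev/min × 2π/60 = 0.1204 rad/s.
a_c = ω²r = 0.815g ⇒ r = 0.815 × 9.8 / (0.1204)² = 7.987/0.01450 = 550.7 m.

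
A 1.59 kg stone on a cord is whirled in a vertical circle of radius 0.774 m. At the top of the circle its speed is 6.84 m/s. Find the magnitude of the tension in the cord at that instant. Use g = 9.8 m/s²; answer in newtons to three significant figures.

At the top, both T and the weight mg point inward (toward the centre), so T + mg = mv²/r.
T = m(v²/r − g) = 1.59 × ((6.84)²/0.774 − 9.8) = 1.59 × (60.45 − 9.8) = 1.59 × 50.65 = 80.53 N.

80.5 N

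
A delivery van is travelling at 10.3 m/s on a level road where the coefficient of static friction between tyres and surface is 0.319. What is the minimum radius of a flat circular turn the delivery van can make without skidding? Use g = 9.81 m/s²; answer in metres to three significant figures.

At the limit, μ_s m g = m v²/r, so r_min = v²/(μ_s g) = (10.3)²/(0.319 × 9.81) = 106.1/3.129 = 33.90 m.

33.9 m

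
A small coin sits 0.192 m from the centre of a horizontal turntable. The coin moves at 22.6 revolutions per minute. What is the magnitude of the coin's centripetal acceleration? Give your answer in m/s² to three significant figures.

ω = 22.6 rev/min × 2π/60 = 2.367 rad/s, so v = ωr = 2.367 × 0.192 = 0.4544 m/s.
a_c = v²/r = (0.4544)²/0.192 = 0.2065/0.192 = 1.075 m/s².

1.08 m/s²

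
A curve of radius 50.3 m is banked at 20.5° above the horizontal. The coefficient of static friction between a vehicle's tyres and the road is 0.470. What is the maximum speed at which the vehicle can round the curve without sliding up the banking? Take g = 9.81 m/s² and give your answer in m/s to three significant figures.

At the maximum speed, friction acts down the slope at its limiting value f = μN. Radially (horizontal, toward centre): N sinθ + μN cosθ = mv²/r. Vertically: N cosθ − μN sinθ = mg.
Dividing: v² = r g (sinθ + μcosθ)/(cosθ − μsinθ).
sinθ + μcosθ = 0.3502 + 0.470×0.9367 = 0.7904; cosθ − μsinθ = 0.9367 − 0.470×0.3502 = 0.7721.
v² = 50.3 × 9.81 × 0.7904/0.7721 = 505.2 m²/s², so v = 22.48 m/s.

22.5 m/s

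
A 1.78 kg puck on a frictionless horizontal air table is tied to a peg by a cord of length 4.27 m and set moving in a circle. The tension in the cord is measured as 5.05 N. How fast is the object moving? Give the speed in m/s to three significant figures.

T = m v²/r ⇒ v = √(T r / m) = √(5.05 × 4.27 / 1.78) = √12.11 = 3.481 m/s.

3.48 m/s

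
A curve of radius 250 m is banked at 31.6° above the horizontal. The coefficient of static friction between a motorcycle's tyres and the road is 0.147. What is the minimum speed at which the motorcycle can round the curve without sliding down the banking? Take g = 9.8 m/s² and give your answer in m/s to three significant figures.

At the minimum speed, friction acts up the slope at its limiting value f = μN. Radially (horizontal, toward centre): N sinθ − μN cosθ = mv²/r. Vertically: N cosθ + μN sinθ = mg.
Dividing: v² = r g (sinθ − μcosθ)/(cosθ + μsinθ).
sinθ − μcosθ = 0.5240 − 0.147×0.8517 = 0.3988; cosθ + μsinθ = 0.8517 + 0.147×0.5240 = 0.9288.
v² = 250 × 9.8 × 0.3988/0.9288 = 1052 m²/s², so v = 32.43 m/s.

32.4 m/s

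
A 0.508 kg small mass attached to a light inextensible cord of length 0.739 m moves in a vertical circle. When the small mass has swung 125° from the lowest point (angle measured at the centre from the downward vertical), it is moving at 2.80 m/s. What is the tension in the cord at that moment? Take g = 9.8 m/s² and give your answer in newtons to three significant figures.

2.53 N

Take the radial direction toward the centre of the circle as positive. The component of the weight along the string toward the centre is −mg cos φ (φ measured from the bottom), so Newton's second law along the string gives T − mg cos φ = m v²/r.
cos 125° = -0.5736, so T = m(v²/r + g cos φ) = 0.508 × ((2.80)²/0.739 + 9.8 × -0.5736) = 0.508 × (10.61 + (-5.621)) = 0.508 × 4.988 = 2.534 N.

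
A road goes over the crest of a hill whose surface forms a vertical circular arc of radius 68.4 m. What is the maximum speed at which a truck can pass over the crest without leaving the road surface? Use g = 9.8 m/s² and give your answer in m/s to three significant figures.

25.9 m/s

At the crest the centre of the circle is below the truck, so the net downward (centripetal) force is mg − N = mv²/r.
The truck leaves the road when N → 0, giving v_max = √(g r) = √(9.8 × 68.4) = 25.89 m/s.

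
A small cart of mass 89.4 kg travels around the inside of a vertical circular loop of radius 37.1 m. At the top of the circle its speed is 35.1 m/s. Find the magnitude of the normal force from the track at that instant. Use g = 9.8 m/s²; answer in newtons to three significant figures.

At the top, both N and the weight mg point inward (toward the centre), so N + mg = mv²/r.
N = m(v²/r − g) = 89.4 × ((35.1)²/37.1 − 9.8) = 89.4 × (33.21 − 9.8) = 89.4 × 23.41 = 2093 N.

2090 N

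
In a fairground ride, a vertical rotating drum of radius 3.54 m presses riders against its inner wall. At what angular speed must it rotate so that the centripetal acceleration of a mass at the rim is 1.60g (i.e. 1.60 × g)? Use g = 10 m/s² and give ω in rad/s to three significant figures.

2.13 rad/s

Centripetal acceleration a_c = ω²r. Setting ω²r = 1.60g:
ω = √(1.60g / r) = √(1.60 × 10.0 / 3.54) = √4.520 = 2.126 rad/s.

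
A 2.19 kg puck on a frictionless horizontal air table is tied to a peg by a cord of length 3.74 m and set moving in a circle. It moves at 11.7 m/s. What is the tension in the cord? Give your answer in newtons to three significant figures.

The tension is the only horizontal force, so it supplies the full centripetal force: T = m v²/r = 2.19 × (11.70)²/3.74 = 2.19 × 136.9/3.74 = 80.16 N.

80.2 N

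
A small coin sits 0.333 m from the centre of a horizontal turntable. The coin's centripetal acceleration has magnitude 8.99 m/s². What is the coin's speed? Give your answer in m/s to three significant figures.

1.73 m/s

a_c = v²/r ⇒ v = √(a_c · r) = √(8.99 × 0.333) = √2.994 = 1.730 m/s.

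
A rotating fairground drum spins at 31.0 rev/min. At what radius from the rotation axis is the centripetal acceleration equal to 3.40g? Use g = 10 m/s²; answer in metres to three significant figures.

3.23 m

ω = 31.0 rev/min × 2π/60 = 3.246 rad/s.
a_c = ω²r = 3.40g ⇒ r = 3.40 × 10.0 / (3.246)² = 34.00/10.54 = 3.226 m.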